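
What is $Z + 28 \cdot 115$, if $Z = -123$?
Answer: $3097$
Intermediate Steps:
$Z + 28 \cdot 115 = -123 + 28 \cdot 115 = -123 + 3220 = 3097$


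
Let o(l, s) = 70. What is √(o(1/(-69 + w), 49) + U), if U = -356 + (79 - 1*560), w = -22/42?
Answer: I*√767 ≈ 27.695*I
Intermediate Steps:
w = -11/21 (w = -22*1/42 = -11/21 ≈ -0.52381)
U = -837 (U = -356 + (79 - 560) = -356 - 481 = -837)
√(o(1/(-69 + w), 49) + U) = √(70 - 837) = √(-767) = I*√767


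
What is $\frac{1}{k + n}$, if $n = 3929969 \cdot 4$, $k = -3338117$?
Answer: $\frac{1}{12381759} \approx 8.0764 \cdot 10^{-8}$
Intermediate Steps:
$n = 15719876$
$\frac{1}{k + n} = \frac{1}{-3338117 + 15719876} = \frac{1}{12381759}$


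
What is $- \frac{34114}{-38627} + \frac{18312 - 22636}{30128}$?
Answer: $\frac{215190861}{290938564} \approx 0.73964$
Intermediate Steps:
$- \frac{34114}{-38627} + \frac{18312 - 22636}{30128} = \left(-34114\right) \left(- \frac{1}{38627}\right) - \frac{1081}{7532} = \frac{34114}{38627} - \frac{1081}{7532} = \frac{215190861}{290938564}$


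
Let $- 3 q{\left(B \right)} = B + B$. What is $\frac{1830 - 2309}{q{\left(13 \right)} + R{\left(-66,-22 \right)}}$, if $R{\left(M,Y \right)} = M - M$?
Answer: $\frac{1437}{26} \approx 55.269$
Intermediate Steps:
$R{\left(M,Y \right)} = 0$
$q{\left(B \right)} = - \frac{2 B}{3}$ ($q{\left(B \right)} = - \frac{B + B}{3} = - \frac{2 B}{3}$)
$\frac{1830 - 2309}{q{\left(13 \right)} + R{\left(-66,-22 \right)}} = \frac{1830 - 2309}{\left(- \frac{2}{3}\right) 13 + 0} = - \frac{479}{- \frac{26}{3} + 0} = - \frac{479}{- \frac{26}{3}} = \left(-479\right) \left(- \frac{3}{26}\right) = \frac{1437}{26}$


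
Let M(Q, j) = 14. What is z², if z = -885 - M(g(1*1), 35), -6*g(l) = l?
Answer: 808201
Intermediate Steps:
g(l) = -l/6
z = -899 (z = -885 - 1*14 = -885 - 14 = -899)
z² = (-899)² = 808201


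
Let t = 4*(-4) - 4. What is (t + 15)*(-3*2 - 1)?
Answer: 35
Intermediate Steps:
t = -20 (t = -16 - 4 = -20)
(t + 15)*(-3*2 - 1) = (-20 + 15)*(-3*2 - 1) = -5*(-6 - 1) = -5*(-7) = 35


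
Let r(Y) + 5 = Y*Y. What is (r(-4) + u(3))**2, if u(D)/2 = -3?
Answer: 25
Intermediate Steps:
u(D) = -6 (u(D) = 2*(-3) = -6)
r(Y) = -5 + Y**2 (r(Y) = -5 + Y*Y = -5 + Y**2)
(r(-4) + u(3))**2 = ((-5 + (-4)**2) - 6)**2 = ((-5 + 16) - 6)**2 = (11 - 6)**2 = 5**2 = 25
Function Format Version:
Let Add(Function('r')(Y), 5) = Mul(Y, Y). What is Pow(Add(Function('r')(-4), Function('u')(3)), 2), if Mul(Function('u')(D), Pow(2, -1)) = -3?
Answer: 25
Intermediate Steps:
Function('u')(D) = -6 (Function('u')(D) = Mul(2, -3) = -6)
Function('r')(Y) = Add(-5, Pow(Y, 2)) (Function('r')(Y) = Add(-5, Mul(Y, Y)) = Add(-5, Pow(Y, 2)))
Pow(Add(Function('r')(-4), Function('u')(3)), 2) = Pow(Add(Add(-5, Pow(-4, 2)), -6), 2) = Pow(Add(Add(-5, 16), -6), 2) = Pow(Add(11, -6), 2) = Pow(5, 2) = 25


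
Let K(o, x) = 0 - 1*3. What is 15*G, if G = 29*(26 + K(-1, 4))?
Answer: 10005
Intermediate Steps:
K(o, x) = -3 (K(o, x) = 0 - 3 = -3)
G = 667 (G = 29*(26 - 3) = 29*23 = 667)
15*G = 15*667 = 10005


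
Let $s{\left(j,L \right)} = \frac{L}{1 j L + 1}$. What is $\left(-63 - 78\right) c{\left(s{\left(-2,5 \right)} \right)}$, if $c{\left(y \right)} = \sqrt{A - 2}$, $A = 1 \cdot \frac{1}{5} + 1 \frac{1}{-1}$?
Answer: $- \frac{141 i \sqrt{70}}{5} \approx - 235.94 i$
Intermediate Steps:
$s{\left(j,L \right)} = \frac{L}{1 + L j}$ ($s{\left(j,L \right)} = \frac{L}{j L + 1} = \frac{L}{L j + 1} = \frac{L}{1 + L j}$)
$A = - \frac{4}{5}$ ($A = 1 \cdot \frac{1}{5} + 1 \left(-1\right) = \frac{1}{5} - 1 = - \frac{4}{5} \approx -0.8$)
$c{\left(y \right)} = \frac{i \sqrt{70}}{5}$ ($c{\left(y \right)} = \sqrt{- \frac{4}{5} - 2} = \sqrt{- \frac{14}{5}} = \frac{i \sqrt{70}}{5}$)
$\left(-63 - 78\right) c{\left(s{\left(-2,5 \right)} \right)} = \left(-63 - 78\right) \frac{i \sqrt{70}}{5} = - 141 \frac{i \sqrt{70}}{5} = - \frac{141 i \sqrt{70}}{5}$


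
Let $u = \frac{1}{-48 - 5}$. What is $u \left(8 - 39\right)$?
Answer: $\frac{31}{53} \approx 0.58491$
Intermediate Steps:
$u = - \frac{1}{53}$ ($u = \frac{1}{-53} = - \frac{1}{53} \approx -0.018868$)
$u \left(8 - 39\right) = - \frac{8 - 39}{53} = \left(- \frac{1}{53}\right) \left(-31\right) = \frac{31}{53}$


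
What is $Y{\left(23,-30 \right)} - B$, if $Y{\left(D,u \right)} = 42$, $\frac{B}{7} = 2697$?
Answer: $-18837$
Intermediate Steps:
$B = 18879$ ($B = 7 \cdot 2697 = 18879$)
$Y{\left(23,-30 \right)} - B = 42 - 18879 = -18837$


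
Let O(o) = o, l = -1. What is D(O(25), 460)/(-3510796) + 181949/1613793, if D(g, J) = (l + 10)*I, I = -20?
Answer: 159769076036/1416424502307 ≈ 0.11280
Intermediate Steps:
D(g, J) = -180 (D(g, J) = (-1 + 10)*(-20) = 9*(-20) = -180)
D(O(25), 460)/(-3510796) + 181949/1613793 = -180/(-3510796) + 181949/1613793 = -180*(-1/3510796) + 181949*(1/1613793) = 45/877699 + 181949/1613793 = 159769076036/1416424502307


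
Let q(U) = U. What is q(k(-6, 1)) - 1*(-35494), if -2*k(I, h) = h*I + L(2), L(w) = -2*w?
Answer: 35499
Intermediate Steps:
k(I, h) = 2 - I*h/2 (k(I, h) = -(h*I - 2*2)/2 = -(I*h - 4)/2 = -(-4 + I*h)/2 = 2 - I*h/2)
q(k(-6, 1)) - 1*(-35494) = (2 - ½*(-6)*1) - 1*(-35494) = (2 + 3) + 35494 = 5 + 35494 = 35499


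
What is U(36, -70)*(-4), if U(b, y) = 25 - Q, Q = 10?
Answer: -60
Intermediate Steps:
U(b, y) = 15 (U(b, y) = 25 - 1*10 = 25 - 10 = 15)
U(36, -70)*(-4) = 15*(-4) = -60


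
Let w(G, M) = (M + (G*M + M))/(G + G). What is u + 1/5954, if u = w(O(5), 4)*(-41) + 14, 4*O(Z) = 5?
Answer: -5930179/29770 ≈ -199.20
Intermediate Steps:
O(Z) = 5/4 (O(Z) = (¼)*5 = 5/4)
w(G, M) = (2*M + G*M)/(2*G) (w(G, M) = (M + (M + G*M))/((2*G)) = (2*M + G*M)*(1/(2*G)) = (2*M + G*M)/(2*G))
u = -996/5 (u = ((½)*4 + 4/(5/4))*(-41) + 14 = (2 + 4*(⅘))*(-41) + 14 = (2 + 16/5)*(-41) + 14 = (26/5)*(-41) + 14 = -1066/5 + 14 = -996/5 ≈ -199.20)
u + 1/5954 = -996/5 + 1/5954 = -5930179/29770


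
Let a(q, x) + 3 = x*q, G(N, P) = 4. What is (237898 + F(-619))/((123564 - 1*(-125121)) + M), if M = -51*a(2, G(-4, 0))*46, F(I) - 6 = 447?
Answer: 238351/236955 ≈ 1.0059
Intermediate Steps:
F(I) = 453 (F(I) = 6 + 447 = 453)
a(q, x) = -3 + q*x (a(q, x) = -3 + x*q = -3 + q*x)
M = -11730 (M = -51*(-3 + 2*4)*46 = -51*(-3 + 8)*46 = -51*5*46 = -255*46 = -11730)
(237898 + F(-619))/((123564 - 1*(-125121)) + M) = (237898 + 453)/((123564 - 1*(-125121)) - 11730) = 238351/((123564 + 125121) - 11730) = 238351/(248685 - 11730) = 238351/236955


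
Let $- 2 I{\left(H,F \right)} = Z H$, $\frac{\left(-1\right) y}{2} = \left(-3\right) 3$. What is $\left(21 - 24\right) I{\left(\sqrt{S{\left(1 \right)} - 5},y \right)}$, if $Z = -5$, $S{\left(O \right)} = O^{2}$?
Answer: $- 15 i \approx - 15.0 i$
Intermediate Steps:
$y = 18$ ($y = - 2 \left(\left(-3\right) 3\right) = \left(-2\right) \left(-9\right) = 18$)
$I{\left(H,F \right)} = \frac{5 H}{2}$ ($I{\left(H,F \right)} = - \frac{\left(-5\right) H}{2} = \frac{5 H}{2}$)
$\left(21 - 24\right) I{\left(\sqrt{S{\left(1 \right)} - 5},y \right)} = \left(21 - 24\right) \frac{5 \sqrt{1^{2} - 5}}{2} = - 3 \frac{5 \sqrt{1 - 5}}{2} = - 3 \frac{5 \sqrt{-4}}{2} = - 3 \frac{5 \cdot 2 i}{2} = - 3 \cdot 5 i = - 15 i$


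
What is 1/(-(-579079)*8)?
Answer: 1/4632632 ≈ 2.1586e-7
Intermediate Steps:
1/(-(-579079)*8) = 1/(-1*(-4632632)) = 1/4632632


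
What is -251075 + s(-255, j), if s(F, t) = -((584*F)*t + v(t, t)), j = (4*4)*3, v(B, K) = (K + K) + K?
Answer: 6896941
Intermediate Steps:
v(B, K) = 3*K (v(B, K) = 2*K + K = 3*K)
j = 48 (j = 16*3 = 48)
s(F, t) = -3*t - 584*F*t (s(F, t) = -((584*F)*t + 3*t) = -(584*F*t + 3*t) = -(3*t + 584*F*t) = -3*t - 584*F*t)
-251075 + s(-255, j) = -251075 + 48*(-3 - 584*(-255)) = -251075 + 48*(-3 + 148920) = -251075 + 48*148917 = -251075 + 7148016 = 6896941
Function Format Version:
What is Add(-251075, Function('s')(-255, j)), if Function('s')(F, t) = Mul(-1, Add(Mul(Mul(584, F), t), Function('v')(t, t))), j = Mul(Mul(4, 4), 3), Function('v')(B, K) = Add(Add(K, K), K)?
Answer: 6896941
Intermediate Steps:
Function('v')(B, K) = Mul(3, K) (Function('v')(B, K) = Add(Mul(2, K), K) = Mul(3, K))
j = 48 (j = Mul(16, 3) = 48)
Function('s')(F, t) = Add(Mul(-3, t), Mul(-584, F, t)) (Function('s')(F, t) = Mul(-1, Add(Mul(Mul(584, F), t), Mul(3, t))) = Mul(-1, Add(Mul(584, F, t), Mul(3, t))) = Mul(-1, Add(Mul(3, t), Mul(584, F, t))) = Add(Mul(-3, t), Mul(-584, F, t)))
Add(-251075, Function('s')(-255, j)) = Add(-251075, Mul(48, Add(-3, Mul(-584, -255)))) = Add(-251075, Mul(48, Add(-3, 148920))) = Add(-251075, Mul(48, 148917)) = Add(-251075, 7148016) = 6896941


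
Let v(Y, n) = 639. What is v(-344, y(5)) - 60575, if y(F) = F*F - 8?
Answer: -59936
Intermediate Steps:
y(F) = -8 + F² (y(F) = F² - 8 = -8 + F²)
v(-344, y(5)) - 60575 = 639 - 60575 = -59936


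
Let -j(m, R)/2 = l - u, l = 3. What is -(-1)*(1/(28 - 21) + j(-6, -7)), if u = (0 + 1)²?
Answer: -27/7 ≈ -3.8571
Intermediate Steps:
u = 1 (u = 1² = 1)
j(m, R) = -4 (j(m, R) = -2*(3 - 1*1) = -2*(3 - 1) = -2*2 = -4)
-(-1)*(1/(28 - 21) + j(-6, -7)) = -(-1)*(1/(28 - 21) - 4) = -(-1)*(1/7 - 4) = -(-1)*(⅐ - 4) = -(-1)*(-27)/7 = -1*27/7 = -27/7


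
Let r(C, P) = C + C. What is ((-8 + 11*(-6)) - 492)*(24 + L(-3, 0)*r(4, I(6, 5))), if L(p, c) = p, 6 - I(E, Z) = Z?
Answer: 0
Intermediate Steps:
I(E, Z) = 6 - Z
r(C, P) = 2*C
((-8 + 11*(-6)) - 492)*(24 + L(-3, 0)*r(4, I(6, 5))) = ((-8 + 11*(-6)) - 492)*(24 - 6*4) = ((-8 - 66) - 492)*(24 - 3*8) = (-74 - 492)*(24 - 24) = -566*0 = 0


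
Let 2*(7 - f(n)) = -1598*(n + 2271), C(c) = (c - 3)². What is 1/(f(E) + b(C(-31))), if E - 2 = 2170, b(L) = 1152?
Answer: 1/3551116 ≈ 2.8160e-7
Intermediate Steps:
C(c) = (-3 + c)²
E = 2172 (E = 2 + 2170 = 2172)
f(n) = 1814536 + 799*n (f(n) = 7 - (-799)*(n + 2271) = 7 - (-799)*(2271 + n) = 7 - (-3629058 - 1598*n)/2 = 7 + (1814529 + 799*n) = 1814536 + 799*n)
1/(f(E) + b(C(-31))) = 1/((1814536 + 799*2172) + 1152) = 1/((1814536 + 1735428) + 1152) = 1/(3549964 + 1152) = 1/3551116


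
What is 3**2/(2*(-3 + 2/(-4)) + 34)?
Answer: 1/3 ≈ 0.33333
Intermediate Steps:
3**2/(2*(-3 + 2/(-4)) + 34) = 9/(2*(-3 + 2*(-1/4)) + 34) = 9/(2*(-3 - 1/2) + 34) = 9/(2*(-7/2) + 34) = 9/(-7 + 34) = 9/27 = (1/27)*9 = 1/3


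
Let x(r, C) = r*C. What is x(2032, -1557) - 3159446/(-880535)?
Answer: -2785854606394/880535 ≈ -3.1638e+6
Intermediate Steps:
x(r, C) = C*r
x(2032, -1557) - 3159446/(-880535) = -1557*2032 - 3159446/(-880535) = -3163824 - 3159446*(-1)/880535 = -3163824 - 1*(-3159446/880535) = -3163824 + 3159446/880535 = -2785854606394/880535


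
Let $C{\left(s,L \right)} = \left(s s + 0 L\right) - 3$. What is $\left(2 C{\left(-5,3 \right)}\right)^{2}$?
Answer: $1936$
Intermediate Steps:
$C{\left(s,L \right)} = -3 + s^{2}$ ($C{\left(s,L \right)} = \left(s^{2} + 0\right) - 3 = s^{2} - 3 = -3 + s^{2}$)
$\left(2 C{\left(-5,3 \right)}\right)^{2} = \left(2 \left(-3 + \left(-5\right)^{2}\right)\right)^{2} = \left(2 \left(-3 + 25\right)\right)^{2} = \left(2 \cdot 22\right)^{2} = 44^{2} = 1936$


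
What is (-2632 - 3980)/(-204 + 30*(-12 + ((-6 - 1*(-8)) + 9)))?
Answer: 1102/39 ≈ 28.256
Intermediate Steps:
(-2632 - 3980)/(-204 + 30*(-12 + ((-6 - 1*(-8)) + 9))) = -6612/(-204 + 30*(-12 + ((-6 + 8) + 9))) = -6612/(-204 + 30*(-12 + (2 + 9))) = -6612/(-204 + 30*(-12 + 11)) = -6612/(-204 + 30*(-1)) = -6612/(-204 - 30) = -6612/(-234) = -6612*(-1/234) = 1102/39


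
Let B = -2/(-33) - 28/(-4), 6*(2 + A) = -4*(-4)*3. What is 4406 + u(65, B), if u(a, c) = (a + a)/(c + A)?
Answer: 1903276/431 ≈ 4416.0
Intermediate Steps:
A = 6 (A = -2 + (-4*(-4)*3)/6 = -2 + (16*3)/6 = -2 + (1/6)*48 = -2 + 8 = 6)
B = 233/33 (B = -2*(-1/33) - 28*(-1/4) = 2/33 + 7 = 233/33 ≈ 7.0606)
u(a, c) = 2*a/(6 + c) (u(a, c) = (a + a)/(c + 6) = (2*a)/(6 + c) = 2*a/(6 + c))
4406 + u(65, B) = 4406 + 2*65/(6 + 233/33) = 4406 + 2*65/(431/33) = 4406 + 2*65*(33/431) = 4406 + 4290/431 = 1903276/431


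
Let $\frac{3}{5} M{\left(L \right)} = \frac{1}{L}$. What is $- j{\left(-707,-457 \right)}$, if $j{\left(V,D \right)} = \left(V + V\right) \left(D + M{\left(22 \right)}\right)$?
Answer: $- \frac{21320999}{33} \approx -6.4609 \cdot 10^{5}$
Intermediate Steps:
$M{\left(L \right)} = \frac{5}{3 L}$
$j{\left(V,D \right)} = 2 V \left(\frac{5}{66} + D\right)$ ($j{\left(V,D \right)} = \left(V + V\right) \left(D + \frac{5}{3 \cdot 22}\right) = 2 V \left(D + \frac{5}{3} \cdot \frac{1}{22}\right) = 2 V \left(D + \frac{5}{66}\right) = 2 V \left(\frac{5}{66} + D\right)$)
$- j{\left(-707,-457 \right)} = - \frac{\left(-707\right) \left(5 + 66 \left(-457\right)\right)}{33} = - \frac{\left(-707\right) \left(5 - 30162\right)}{33} = - \frac{\left(-707\right) \left(-30157\right)}{33} = \left(-1\right) \frac{21320999}{33} = - \frac{21320999}{33}$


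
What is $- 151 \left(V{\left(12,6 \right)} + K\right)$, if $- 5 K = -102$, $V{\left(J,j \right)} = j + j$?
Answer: $- \frac{24462}{5} \approx -4892.4$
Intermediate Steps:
$V{\left(J,j \right)} = 2 j$
$K = \frac{102}{5}$ ($K = \left(- \frac{1}{5}\right) \left(-102\right) = \frac{102}{5} \approx 20.4$)
$- 151 \left(V{\left(12,6 \right)} + K\right) = - 151 \left(2 \cdot 6 + \frac{102}{5}\right) = - 151 \left(12 + \frac{102}{5}\right) = \left(-151\right) \frac{162}{5} = - \frac{24462}{5}$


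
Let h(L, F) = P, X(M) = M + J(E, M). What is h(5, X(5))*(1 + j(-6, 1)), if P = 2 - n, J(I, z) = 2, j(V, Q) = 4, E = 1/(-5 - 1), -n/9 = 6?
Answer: 280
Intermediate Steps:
n = -54 (n = -9*6 = -54)
E = -⅙ (E = 1/(-6) = -⅙ ≈ -0.16667)
X(M) = 2 + M (X(M) = M + 2 = 2 + M)
P = 56 (P = 2 - 1*(-54) = 2 + 54 = 56)
h(L, F) = 56
h(5, X(5))*(1 + j(-6, 1)) = 56*(1 + 4) = 56*5 = 280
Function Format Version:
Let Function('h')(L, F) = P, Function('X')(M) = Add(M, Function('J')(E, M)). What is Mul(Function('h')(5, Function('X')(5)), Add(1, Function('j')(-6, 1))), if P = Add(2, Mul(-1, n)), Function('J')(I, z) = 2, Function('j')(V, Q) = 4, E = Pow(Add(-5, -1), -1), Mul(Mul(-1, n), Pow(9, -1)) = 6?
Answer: 280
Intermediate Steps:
n = -54 (n = Mul(-9, 6) = -54)
E = Rational(-1, 6) (E = Pow(-6, -1) = Rational(-1, 6) ≈ -0.16667)
Function('X')(M) = Add(2, M) (Function('X')(M) = Add(M, 2) = Add(2, M))
P = 56 (P = Add(2, Mul(-1, -54)) = Add(2, 54) = 56)
Function('h')(L, F) = 56
Mul(Function('h')(5, Function('X')(5)), Add(1, Function('j')(-6, 1))) = Mul(56, Add(1, 4)) = Mul(56, 5) = 280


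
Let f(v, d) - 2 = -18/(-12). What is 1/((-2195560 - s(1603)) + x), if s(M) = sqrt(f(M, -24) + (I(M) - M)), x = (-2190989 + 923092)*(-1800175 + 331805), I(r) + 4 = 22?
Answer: 3723479444660/6932149587402771001260963 + I*sqrt(6326)/6932149587402771001260963 ≈ 5.3713e-13 + 1.1474e-23*I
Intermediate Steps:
I(r) = 18 (I(r) = -4 + 22 = 18)
f(v, d) = 7/2 (f(v, d) = 2 - 18/(-12) = 2 - 18*(-1/12) = 2 + 3/2 = 7/2)
x = 1861741917890 (x = -1267897*(-1468370) = 1861741917890)
s(M) = sqrt(43/2 - M) (s(M) = sqrt(7/2 + (18 - M)) = sqrt(43/2 - M))
1/((-2195560 - s(1603)) + x) = 1/((-2195560 - sqrt(86 - 4*1603)/2) + 1861741917890) = 1/((-2195560 - sqrt(86 - 6412)/2) + 1861741917890) = 1/((-2195560 - sqrt(-6326)/2) + 1861741917890) = 1/((-2195560 - I*sqrt(6326)/2) + 1861741917890) = 1/(1861739722330 - I*sqrt(6326)/2)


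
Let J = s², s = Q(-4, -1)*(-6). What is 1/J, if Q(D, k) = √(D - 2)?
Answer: -1/216 ≈ -0.0046296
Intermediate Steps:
Q(D, k) = √(-2 + D)
s = -6*I*√6 (s = √(-2 - 4)*(-6) = √(-6)*(-6) = (I*√6)*(-6) = -6*I*√6 ≈ -14.697*I)
J = -216 (J = (-6*I*√6)² = -216)
1/J = 1/(-216) = -1/216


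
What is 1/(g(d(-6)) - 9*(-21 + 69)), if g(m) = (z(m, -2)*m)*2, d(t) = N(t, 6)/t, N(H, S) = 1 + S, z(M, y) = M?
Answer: -18/7727 ≈ -0.0023295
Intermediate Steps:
d(t) = 7/t (d(t) = (1 + 6)/t = 7/t)
g(m) = 2*m² (g(m) = (m*m)*2 = m²*2 = 2*m²)
1/(g(d(-6)) - 9*(-21 + 69)) = 1/(2*(7/(-6))² - 9*(-21 + 69)) = 1/(2*(7*(-⅙))² - 9*48) = 1/(2*(-7/6)² - 432) = 1/(2*(49/36) - 432) = 1/(49/18 - 432) = 1/(-7727/18) = -18/7727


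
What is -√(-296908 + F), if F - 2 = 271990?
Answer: -2*I*√6229 ≈ -157.85*I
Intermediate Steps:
F = 271992 (F = 2 + 271990 = 271992)
-√(-296908 + F) = -√(-296908 + 271992) = -√(-24916) = -2*I*√6229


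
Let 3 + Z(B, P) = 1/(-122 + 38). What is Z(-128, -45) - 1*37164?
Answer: -3122029/84 ≈ -37167.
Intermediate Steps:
Z(B, P) = -253/84 (Z(B, P) = -3 + 1/(-122 + 38) = -3 + 1/(-84) = -3 - 1/84 = -253/84)
Z(-128, -45) - 1*37164 = -253/84 - 1*37164 = -253/84 - 37164 = -3122029/84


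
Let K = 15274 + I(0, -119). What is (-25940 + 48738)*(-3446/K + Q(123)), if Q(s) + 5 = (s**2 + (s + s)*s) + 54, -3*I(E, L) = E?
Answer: 7910746619182/7637 ≈ 1.0358e+9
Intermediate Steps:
I(E, L) = -E/3
K = 15274 (K = 15274 - 1/3*0 = 15274 + 0 = 15274)
Q(s) = 49 + 3*s**2 (Q(s) = -5 + ((s**2 + (s + s)*s) + 54) = -5 + ((s**2 + (2*s)*s) + 54) = -5 + ((s**2 + 2*s**2) + 54) = -5 + (3*s**2 + 54) = -5 + (54 + 3*s**2) = 49 + 3*s**2)
(-25940 + 48738)*(-3446/K + Q(123)) = (-25940 + 48738)*(-3446/15274 + (49 + 3*123**2)) = 22798*(-3446*1/15274 + (49 + 3*15129)) = 22798*(-1723/7637 + (49 + 45387)) = 22798*(-1723/7637 + 45436) = 22798*(346993009/7637) = 7910746619182/7637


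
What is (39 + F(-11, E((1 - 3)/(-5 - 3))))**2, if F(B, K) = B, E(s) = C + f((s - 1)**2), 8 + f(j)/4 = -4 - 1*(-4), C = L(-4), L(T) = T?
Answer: 784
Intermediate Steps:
C = -4
f(j) = -32 (f(j) = -32 + 4*(-4 - 1*(-4)) = -32 + 4*(-4 + 4) = -32 + 4*0 = -32 + 0 = -32)
E(s) = -36 (E(s) = -4 - 32 = -36)
(39 + F(-11, E((1 - 3)/(-5 - 3))))**2 = (39 - 11)**2 = 28**2 = 784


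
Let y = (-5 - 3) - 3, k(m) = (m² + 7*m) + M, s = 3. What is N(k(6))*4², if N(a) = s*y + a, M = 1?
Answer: 736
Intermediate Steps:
k(m) = 1 + m² + 7*m (k(m) = (m² + 7*m) + 1 = 1 + m² + 7*m)
y = -11 (y = -8 - 3 = -11)
N(a) = -33 + a (N(a) = 3*(-11) + a = -33 + a)
N(k(6))*4² = (-33 + (1 + 6² + 7*6))*4² = (-33 + (1 + 36 + 42))*16 = (-33 + 79)*16 = 46*16 = 736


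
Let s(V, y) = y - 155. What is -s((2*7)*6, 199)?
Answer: -44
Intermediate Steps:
s(V, y) = -155 + y
-s((2*7)*6, 199) = -(-155 + 199) = -1*44 = -44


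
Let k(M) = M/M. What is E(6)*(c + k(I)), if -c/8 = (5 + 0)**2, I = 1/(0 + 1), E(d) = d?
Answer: -1194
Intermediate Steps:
I = 1 (I = 1/1 = 1)
k(M) = 1
c = -200 (c = -8*(5 + 0)**2 = -8*5**2 = -8*25 = -200)
E(6)*(c + k(I)) = 6*(-200 + 1) = 6*(-199) = -1194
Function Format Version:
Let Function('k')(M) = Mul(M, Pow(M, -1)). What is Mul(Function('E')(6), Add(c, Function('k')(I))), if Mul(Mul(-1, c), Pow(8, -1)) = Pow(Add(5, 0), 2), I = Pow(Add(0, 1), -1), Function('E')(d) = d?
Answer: -1194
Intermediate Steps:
I = 1 (I = Pow(1, -1) = 1)
Function('k')(M) = 1
c = -200 (c = Mul(-8, Pow(Add(5, 0), 2)) = Mul(-8, Pow(5, 2)) = Mul(-8, 25) = -200)
Mul(Function('E')(6), Add(c, Function('k')(I))) = Mul(6, Add(-200, 1)) = Mul(6, -199) = -1194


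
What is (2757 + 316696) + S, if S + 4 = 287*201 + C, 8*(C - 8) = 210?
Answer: 1508681/4 ≈ 3.7717e+5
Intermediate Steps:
C = 137/4 (C = 8 + (⅛)*210 = 8 + 105/4 = 137/4 ≈ 34.250)
S = 230869/4 (S = -4 + (287*201 + 137/4) = -4 + (57687 + 137/4) = -4 + 230885/4 = 230869/4 ≈ 57717.)
(2757 + 316696) + S = (2757 + 316696) + 230869/4 = 319453 + 230869/4 = 1508681/4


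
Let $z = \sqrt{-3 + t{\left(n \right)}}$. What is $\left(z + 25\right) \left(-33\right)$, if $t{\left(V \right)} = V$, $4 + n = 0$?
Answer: $-825 - 33 i \sqrt{7} \approx -825.0 - 87.31 i$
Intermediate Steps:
$n = -4$ ($n = -4 + 0 = -4$)
$z = i \sqrt{7}$ ($z = \sqrt{-3 - 4} = \sqrt{-7} = i \sqrt{7} \approx 2.6458 i$)
$\left(z + 25\right) \left(-33\right) = \left(i \sqrt{7} + 25\right) \left(-33\right) = \left(25 + i \sqrt{7}\right) \left(-33\right) = -825 - 33 i \sqrt{7}$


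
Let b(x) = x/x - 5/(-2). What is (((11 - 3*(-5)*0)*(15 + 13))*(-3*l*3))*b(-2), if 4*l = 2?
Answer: -4851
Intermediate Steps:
l = ½ (l = (¼)*2 = ½ ≈ 0.50000)
b(x) = 7/2 (b(x) = 1 - 5*(-½) = 1 + 5/2 = 7/2)
(((11 - 3*(-5)*0)*(15 + 13))*(-3*l*3))*b(-2) = (((11 - 3*(-5)*0)*(15 + 13))*(-3*½*3))*(7/2) = (((11 + 15*0)*28)*(-3/2*3))*(7/2) = (((11 + 0)*28)*(-9/2))*(7/2) = ((11*28)*(-9/2))*(7/2) = (308*(-9/2))*(7/2) = -1386*7/2 = -4851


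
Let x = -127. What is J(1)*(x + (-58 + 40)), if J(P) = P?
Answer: -145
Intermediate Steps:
J(1)*(x + (-58 + 40)) = 1*(-127 + (-58 + 40)) = 1*(-127 - 18) = 1*(-145) = -145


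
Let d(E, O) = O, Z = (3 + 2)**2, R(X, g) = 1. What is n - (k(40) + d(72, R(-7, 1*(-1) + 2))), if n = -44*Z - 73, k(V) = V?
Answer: -1214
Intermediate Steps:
Z = 25 (Z = 5**2 = 25)
n = -1173 (n = -44*25 - 73 = -1100 - 73 = -1173)
n - (k(40) + d(72, R(-7, 1*(-1) + 2))) = -1173 - (40 + 1) = -1173 - 1*41 = -1173 - 41 = -1214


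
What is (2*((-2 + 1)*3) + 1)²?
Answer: 25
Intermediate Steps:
(2*((-2 + 1)*3) + 1)² = (2*(-1*3) + 1)² = (2*(-3) + 1)² = (-6 + 1)² = (-5)² = 25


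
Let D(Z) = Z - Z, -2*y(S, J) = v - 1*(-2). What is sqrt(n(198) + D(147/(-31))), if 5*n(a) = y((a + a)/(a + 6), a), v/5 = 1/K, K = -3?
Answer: I*sqrt(30)/30 ≈ 0.18257*I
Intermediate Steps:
v = -5/3 (v = 5/(-3) = 5*(-1/3) = -5/3 ≈ -1.6667)
y(S, J) = -1/6 (y(S, J) = -(-5/3 - 1*(-2))/2 = -(-5/3 + 2)/2 = -1/2*1/3 = -1/6)
n(a) = -1/30 (n(a) = (1/5)*(-1/6) = -1/30)
D(Z) = 0
sqrt(n(198) + D(147/(-31))) = sqrt(-1/30 + 0) = sqrt(-1/30) = I*sqrt(30)/30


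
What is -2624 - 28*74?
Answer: -4696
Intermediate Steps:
-2624 - 28*74 = -2624 - 1*2072 = -2624 - 2072 = -4696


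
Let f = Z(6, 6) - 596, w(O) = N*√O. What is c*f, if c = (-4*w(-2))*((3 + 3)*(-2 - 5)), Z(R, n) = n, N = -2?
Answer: 198240*I*√2 ≈ 2.8035e+5*I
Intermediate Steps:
w(O) = -2*√O
c = -336*I*√2 (c = (-(-8)*√(-2))*((3 + 3)*(-2 - 5)) = (-(-8)*I*√2)*(6*(-7)) = -(-8)*I*√2*(-42) = (8*I*√2)*(-42) = -336*I*√2 ≈ -475.18*I)
f = -590 (f = 6 - 596 = -590)
c*f = -336*I*√2*(-590) = 198240*I*√2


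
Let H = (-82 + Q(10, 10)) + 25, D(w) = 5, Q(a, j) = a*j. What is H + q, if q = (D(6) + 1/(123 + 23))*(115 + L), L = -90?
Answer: 24553/146 ≈ 168.17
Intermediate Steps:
H = 43 (H = (-82 + 10*10) + 25 = (-82 + 100) + 25 = 18 + 25 = 43)
q = 18275/146 (q = (5 + 1/(123 + 23))*(115 - 90) = (5 + 1/146)*25 = (731/146)*25 = 18275/146 ≈ 125.17)
H + q = 43 + 18275/146 = 24553/146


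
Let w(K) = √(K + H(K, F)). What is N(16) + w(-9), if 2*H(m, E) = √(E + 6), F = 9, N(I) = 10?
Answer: 10 + √(-36 + 2*√15)/2 ≈ 10.0 + 2.6577*I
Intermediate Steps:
H(m, E) = √(6 + E)/2 (H(m, E) = √(E + 6)/2 = √(6 + E)/2)
w(K) = √(K + √15/2) (w(K) = √(K + √(6 + 9)/2) = √(K + √15/2))
N(16) + w(-9) = 10 + √(2*√15 + 4*(-9))/2 = 10 + √(2*√15 - 36)/2 = 10 + √(-36 + 2*√15)/2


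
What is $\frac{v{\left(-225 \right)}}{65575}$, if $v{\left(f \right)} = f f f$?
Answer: $- \frac{455625}{2623} \approx -173.7$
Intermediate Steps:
$v{\left(f \right)} = f^{3}$ ($v{\left(f \right)} = f^{2} f = f^{3}$)
$\frac{v{\left(-225 \right)}}{65575} = \frac{\left(-225\right)^{3}}{65575} = \left(-11390625\right) \frac{1}{65575} = - \frac{455625}{2623}$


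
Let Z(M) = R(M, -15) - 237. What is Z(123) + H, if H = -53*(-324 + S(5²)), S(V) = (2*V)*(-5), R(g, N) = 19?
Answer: 30204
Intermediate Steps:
S(V) = -10*V
Z(M) = -218 (Z(M) = 19 - 237 = -218)
H = 30422 (H = -53*(-324 - 10*5²) = -53*(-324 - 10*25) = -53*(-324 - 250) = -53*(-574) = 30422)
Z(123) + H = -218 + 30422 = 30204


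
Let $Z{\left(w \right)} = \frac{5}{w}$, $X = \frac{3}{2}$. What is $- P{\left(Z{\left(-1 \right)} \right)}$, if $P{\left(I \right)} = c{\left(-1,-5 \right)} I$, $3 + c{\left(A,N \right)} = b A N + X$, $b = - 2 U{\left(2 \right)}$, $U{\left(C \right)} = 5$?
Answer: $- \frac{515}{2} \approx -257.5$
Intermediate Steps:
$X = \frac{3}{2}$ ($X = 3 \cdot \frac{1}{2} = \frac{3}{2} \approx 1.5$)
$b = -10$ ($b = \left(-2\right) 5 = -10$)
$c{\left(A,N \right)} = - \frac{3}{2} - 10 A N$ ($c{\left(A,N \right)} = -3 + \left(- 10 A N + \frac{3}{2}\right) = -3 - \left(- \frac{3}{2} + 10 A N\right) = - \frac{3}{2} - 10 A N$)
$P{\left(I \right)} = - \frac{103 I}{2}$ ($P{\left(I \right)} = \left(- \frac{3}{2} - \left(-10\right) \left(-5\right)\right) I = \left(- \frac{3}{2} - 50\right) I = - \frac{103 I}{2}$)
$- P{\left(Z{\left(-1 \right)} \right)} = - \frac{\left(-103\right) \frac{5}{-1}}{2} = - \frac{\left(-103\right) 5 \left(-1\right)}{2} = - \frac{\left(-103\right) \left(-5\right)}{2} = \left(-1\right) \frac{515}{2} = - \frac{515}{2}$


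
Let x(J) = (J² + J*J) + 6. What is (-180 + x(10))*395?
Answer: 10270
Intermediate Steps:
x(J) = 6 + 2*J² (x(J) = (J² + J²) + 6 = 2*J² + 6 = 6 + 2*J²)
(-180 + x(10))*395 = (-180 + (6 + 2*10²))*395 = (-180 + (6 + 2*100))*395 = (-180 + (6 + 200))*395 = (-180 + 206)*395 = 26*395 = 10270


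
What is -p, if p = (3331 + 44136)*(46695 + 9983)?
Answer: -2690334626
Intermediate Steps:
p = 2690334626 (p = 47467*56678 = 2690334626)
-p = -1*2690334626 = -2690334626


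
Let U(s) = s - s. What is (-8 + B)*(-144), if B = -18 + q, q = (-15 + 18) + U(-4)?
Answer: 3312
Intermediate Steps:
U(s) = 0
q = 3 (q = (-15 + 18) + 0 = 3 + 0 = 3)
B = -15 (B = -18 + 3 = -15)
(-8 + B)*(-144) = (-8 - 15)*(-144) = -23*(-144) = 3312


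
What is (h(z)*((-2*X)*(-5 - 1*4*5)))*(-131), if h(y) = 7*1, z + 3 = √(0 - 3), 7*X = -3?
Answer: 19650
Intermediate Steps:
X = -3/7 (X = (⅐)*(-3) = -3/7 ≈ -0.42857)
z = -3 + I*√3 (z = -3 + √(0 - 3) = -3 + √(-3) = -3 + I*√3 ≈ -3.0 + 1.732*I)
h(y) = 7
(h(z)*((-2*X)*(-5 - 1*4*5)))*(-131) = (7*((-2*(-3/7))*(-5 - 1*4*5)))*(-131) = (7*(6*(-5 - 4*5)/7))*(-131) = (7*(6*(-5 - 20)/7))*(-131) = (7*((6/7)*(-25)))*(-131) = (7*(-150/7))*(-131) = -150*(-131) = 19650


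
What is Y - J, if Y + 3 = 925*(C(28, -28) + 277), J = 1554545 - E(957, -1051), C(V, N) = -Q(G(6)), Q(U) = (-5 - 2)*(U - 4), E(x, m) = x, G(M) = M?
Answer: -1284416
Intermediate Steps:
Q(U) = 28 - 7*U (Q(U) = -7*(-4 + U) = 28 - 7*U)
C(V, N) = 14 (C(V, N) = -(28 - 7*6) = -(28 - 42) = -1*(-14) = 14)
J = 1553588 (J = 1554545 - 1*957 = 1554545 - 957 = 1553588)
Y = 269172 (Y = -3 + 925*(14 + 277) = -3 + 925*291 = -3 + 269175 = 269172)
Y - J = 269172 - 1*1553588 = 269172 - 1553588 = -1284416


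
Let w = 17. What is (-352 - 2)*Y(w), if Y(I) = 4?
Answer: -1416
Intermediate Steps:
(-352 - 2)*Y(w) = (-352 - 2)*4 = -354*4 = -1416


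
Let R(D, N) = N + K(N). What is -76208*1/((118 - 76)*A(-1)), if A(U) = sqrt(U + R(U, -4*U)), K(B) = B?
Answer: -38104*sqrt(7)/147 ≈ -685.81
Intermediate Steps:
R(D, N) = 2*N (R(D, N) = N + N = 2*N)
A(U) = sqrt(7)*sqrt(-U) (A(U) = sqrt(U + 2*(-4*U)) = sqrt(U - 8*U) = sqrt(-7*U) = sqrt(7)*sqrt(-U))
-76208*1/((118 - 76)*A(-1)) = -76208*sqrt(7)/(7*(118 - 76)) = -76208*sqrt(7)/294 = -38104*sqrt(7)/147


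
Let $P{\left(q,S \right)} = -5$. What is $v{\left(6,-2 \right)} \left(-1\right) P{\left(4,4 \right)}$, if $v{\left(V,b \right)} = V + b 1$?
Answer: $20$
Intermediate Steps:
$v{\left(V,b \right)} = V + b$
$v{\left(6,-2 \right)} \left(-1\right) P{\left(4,4 \right)} = \left(6 - 2\right) \left(-1\right) \left(-5\right) = 4 \left(-1\right) \left(-5\right) = \left(-4\right) \left(-5\right) = 20$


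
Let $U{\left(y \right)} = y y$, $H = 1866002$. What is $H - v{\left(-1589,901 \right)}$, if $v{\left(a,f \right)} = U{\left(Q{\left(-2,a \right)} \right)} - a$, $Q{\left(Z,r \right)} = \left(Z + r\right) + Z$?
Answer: $-673236$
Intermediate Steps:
$Q{\left(Z,r \right)} = r + 2 Z$
$U{\left(y \right)} = y^{2}$
$v{\left(a,f \right)} = \left(-4 + a\right)^{2} - a$ ($v{\left(a,f \right)} = \left(a + 2 \left(-2\right)\right)^{2} - a = \left(a - 4\right)^{2} - a = \left(-4 + a\right)^{2} - a$)
$H - v{\left(-1589,901 \right)} = 1866002 - \left(\left(-4 - 1589\right)^{2} - -1589\right) = 1866002 - \left(\left(-1593\right)^{2} + 1589\right) = 1866002 - \left(2537649 + 1589\right) = 1866002 - 2539238 = -673236$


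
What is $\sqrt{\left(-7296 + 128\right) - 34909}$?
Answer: $i \sqrt{42077} \approx 205.13 i$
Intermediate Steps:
$\sqrt{\left(-7296 + 128\right) - 34909} = \sqrt{-7168 - 34909} = \sqrt{-42077} = i \sqrt{42077}$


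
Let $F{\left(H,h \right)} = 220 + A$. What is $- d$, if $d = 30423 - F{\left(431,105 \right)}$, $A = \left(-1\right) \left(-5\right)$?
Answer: $-30198$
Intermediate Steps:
$A = 5$
$F{\left(H,h \right)} = 225$ ($F{\left(H,h \right)} = 220 + 5 = 225$)
$d = 30198$ ($d = 30423 - 225 = 30198$)
$- d = \left(-1\right) 30198 = -30198$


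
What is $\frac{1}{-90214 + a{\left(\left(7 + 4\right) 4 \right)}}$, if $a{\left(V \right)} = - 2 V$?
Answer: $- \frac{1}{90302} \approx -1.1074 \cdot 10^{-5}$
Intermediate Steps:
$\frac{1}{-90214 + a{\left(\left(7 + 4\right) 4 \right)}} = \frac{1}{-90214 - 2 \left(7 + 4\right) 4} = \frac{1}{-90214 - 2 \cdot 11 \cdot 4} = \frac{1}{-90214 - 88} = \frac{1}{-90302} = - \frac{1}{90302}$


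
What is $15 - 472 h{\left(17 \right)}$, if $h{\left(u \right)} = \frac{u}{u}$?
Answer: $-457$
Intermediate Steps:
$h{\left(u \right)} = 1$
$15 - 472 h{\left(17 \right)} = 15 - 472 = -457$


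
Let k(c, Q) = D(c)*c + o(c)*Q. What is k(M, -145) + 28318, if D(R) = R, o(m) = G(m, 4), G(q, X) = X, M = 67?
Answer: 32227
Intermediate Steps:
o(m) = 4
k(c, Q) = c² + 4*Q (k(c, Q) = c*c + 4*Q = c² + 4*Q)
k(M, -145) + 28318 = (67² + 4*(-145)) + 28318 = (4489 - 580) + 28318 = 3909 + 28318 = 32227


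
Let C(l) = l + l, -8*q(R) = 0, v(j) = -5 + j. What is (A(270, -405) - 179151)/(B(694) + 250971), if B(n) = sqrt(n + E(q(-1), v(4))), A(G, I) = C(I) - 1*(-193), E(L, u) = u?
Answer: -537101842/749838597 + 44942*sqrt(77)/5248870179 ≈ -0.71622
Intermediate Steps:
q(R) = 0 (q(R) = -1/8*0 = 0)
C(l) = 2*l
A(G, I) = 193 + 2*I (A(G, I) = 2*I - 1*(-193) = 2*I + 193 = 193 + 2*I)
B(n) = sqrt(-1 + n) (B(n) = sqrt(n + (-5 + 4)) = sqrt(n - 1) = sqrt(-1 + n))
(A(270, -405) - 179151)/(B(694) + 250971) = ((193 + 2*(-405)) - 179151)/(sqrt(-1 + 694) + 250971) = ((193 - 810) - 179151)/(sqrt(693) + 250971) = (-617 - 179151)/(3*sqrt(77) + 250971) = -179768/(250971 + 3*sqrt(77))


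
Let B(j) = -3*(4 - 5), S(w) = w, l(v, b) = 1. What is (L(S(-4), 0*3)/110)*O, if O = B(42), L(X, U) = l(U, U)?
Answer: 3/110 ≈ 0.027273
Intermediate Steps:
L(X, U) = 1
B(j) = 3 (B(j) = -3*(-1) = 3)
O = 3
(L(S(-4), 0*3)/110)*O = (1/110)*3 = 3/110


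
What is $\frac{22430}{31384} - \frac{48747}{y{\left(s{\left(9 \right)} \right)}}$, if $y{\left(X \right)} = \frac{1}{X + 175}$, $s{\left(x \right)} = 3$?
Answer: $- \frac{136158939257}{15692} \approx -8.677 \cdot 10^{6}$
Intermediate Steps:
$y{\left(X \right)} = \frac{1}{175 + X}$
$\frac{22430}{31384} - \frac{48747}{y{\left(s{\left(9 \right)} \right)}} = \frac{22430}{31384} - \frac{48747}{\frac{1}{175 + 3}} = 22430 \cdot \frac{1}{31384} - \frac{48747}{\frac{1}{178}} = \frac{11215}{15692} - 48747 \frac{1}{\frac{1}{178}} = \frac{11215}{15692} - 8676966 = - \frac{136158939257}{15692}$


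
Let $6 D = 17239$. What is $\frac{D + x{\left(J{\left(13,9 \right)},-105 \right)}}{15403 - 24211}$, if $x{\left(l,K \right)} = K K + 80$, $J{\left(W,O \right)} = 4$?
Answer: $- \frac{83869}{52848} \approx -1.587$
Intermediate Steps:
$x{\left(l,K \right)} = 80 + K^{2}$ ($x{\left(l,K \right)} = K^{2} + 80 = 80 + K^{2}$)
$D = \frac{17239}{6}$ ($D = \frac{1}{6} \cdot 17239 = \frac{17239}{6} \approx 2873.2$)
$\frac{D + x{\left(J{\left(13,9 \right)},-105 \right)}}{15403 - 24211} = \frac{\frac{17239}{6} + \left(80 + \left(-105\right)^{2}\right)}{15403 - 24211} = \frac{\frac{17239}{6} + \left(80 + 11025\right)}{-8808} = \left(\frac{17239}{6} + 11105\right) \left(- \frac{1}{8808}\right) = \frac{83869}{6} \left(- \frac{1}{8808}\right) = - \frac{83869}{52848}$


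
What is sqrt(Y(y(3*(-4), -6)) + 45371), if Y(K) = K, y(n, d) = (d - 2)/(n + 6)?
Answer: sqrt(408351)/3 ≈ 213.01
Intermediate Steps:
y(n, d) = (-2 + d)/(6 + n)
sqrt(Y(y(3*(-4), -6)) + 45371) = sqrt((-2 - 6)/(6 + 3*(-4)) + 45371) = sqrt(-8/(6 - 12) + 45371) = sqrt(-8/(-6) + 45371) = sqrt(-1/6*(-8) + 45371) = sqrt(4/3 + 45371) = sqrt(136117/3) = sqrt(408351)/3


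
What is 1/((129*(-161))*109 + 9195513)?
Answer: 1/6931692 ≈ 1.4426e-7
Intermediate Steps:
1/((129*(-161))*109 + 9195513) = 1/(-20769*109 + 9195513) = 1/(-2263821 + 9195513) = 1/6931692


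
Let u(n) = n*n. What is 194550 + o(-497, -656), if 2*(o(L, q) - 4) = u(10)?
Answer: 194604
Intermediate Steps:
u(n) = n²
o(L, q) = 54 (o(L, q) = 4 + (½)*10² = 4 + (½)*100 = 4 + 50 = 54)
194550 + o(-497, -656) = 194550 + 54 = 194604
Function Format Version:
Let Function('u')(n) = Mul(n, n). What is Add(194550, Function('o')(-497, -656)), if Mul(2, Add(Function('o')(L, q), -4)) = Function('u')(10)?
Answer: 194604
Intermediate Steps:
Function('u')(n) = Pow(n, 2)
Function('o')(L, q) = 54 (Function('o')(L, q) = Add(4, Mul(Rational(1, 2), Pow(10, 2))) = Add(4, Mul(Rational(1, 2), 100)) = Add(4, 50) = 54)
Add(194550, Function('o')(-497, -656)) = Add(194550, 54) = 194604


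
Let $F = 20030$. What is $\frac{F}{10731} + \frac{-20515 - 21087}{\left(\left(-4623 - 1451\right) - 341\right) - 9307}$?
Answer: $\frac{54381623}{12050913} \approx 4.5127$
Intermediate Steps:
$\frac{F}{10731} + \frac{-20515 - 21087}{\left(\left(-4623 - 1451\right) - 341\right) - 9307} = \frac{20030}{10731} + \frac{-20515 - 21087}{\left(\left(-4623 - 1451\right) - 341\right) - 9307} = 20030 \cdot \frac{1}{10731} - \frac{41602}{\left(-6074 - 341\right) - 9307} = \frac{20030}{10731} - \frac{41602}{-6415 - 9307} = \frac{20030}{10731} - \frac{41602}{-15722} = \frac{20030}{10731} - - \frac{20801}{7861} = \frac{20030}{10731} + \frac{20801}{7861} = \frac{54381623}{12050913}$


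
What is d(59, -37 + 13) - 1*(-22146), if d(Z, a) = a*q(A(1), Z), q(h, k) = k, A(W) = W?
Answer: 20730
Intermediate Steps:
d(Z, a) = Z*a (d(Z, a) = a*Z = Z*a)
d(59, -37 + 13) - 1*(-22146) = 59*(-37 + 13) - 1*(-22146) = 59*(-24) + 22146 = -1416 + 22146 = 20730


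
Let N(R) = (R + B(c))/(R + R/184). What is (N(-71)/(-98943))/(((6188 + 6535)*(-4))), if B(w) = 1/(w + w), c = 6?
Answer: 529/2681354310570 ≈ 1.9729e-10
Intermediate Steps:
B(w) = 1/(2*w)
N(R) = 184*(1/12 + R)/(185*R) (N(R) = (R + (1/2)/6)/(R + R/184) = (R + (1/2)*(1/6))/(R + R*(1/184)) = (R + 1/12)/(R + R/184) = (1/12 + R)/((185*R/184)) = (1/12 + R)*(184/(185*R)) = 184*(1/12 + R)/(185*R))
(N(-71)/(-98943))/(((6188 + 6535)*(-4))) = (((46/555)*(1 + 12*(-71))/(-71))/(-98943))/(((6188 + 6535)*(-4))) = (((46/555)*(-1/71)*(1 - 852))*(-1/98943))/((12723*(-4))) = (((46/555)*(-1/71)*(-851))*(-1/98943))/(-50892) = ((1058/1065)*(-1/98943))*(-1/50892) = -1058/105374295*(-1/50892) = 529/2681354310570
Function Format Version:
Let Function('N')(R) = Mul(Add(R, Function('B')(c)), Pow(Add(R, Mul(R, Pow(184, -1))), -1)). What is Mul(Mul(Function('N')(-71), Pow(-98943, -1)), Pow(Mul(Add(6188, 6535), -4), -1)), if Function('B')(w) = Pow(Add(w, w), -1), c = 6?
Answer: Rational(529, 2681354310570) ≈ 1.9729e-10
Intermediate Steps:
Function('B')(w) = Mul(Rational(1, 2), Pow(w, -1)) (Function('B')(w) = Pow(Mul(2, w), -1) = Mul(Rational(1, 2), Pow(w, -1)))
Function('N')(R) = Mul(Rational(184, 185), Pow(R, -1), Add(Rational(1, 12), R)) (Function('N')(R) = Mul(Add(R, Mul(Rational(1, 2), Pow(6, -1))), Pow(Add(R, Mul(R, Pow(184, -1))), -1)) = Mul(Add(R, Mul(Rational(1, 2), Rational(1, 6))), Pow(Add(R, Mul(R, Rational(1, 184))), -1)) = Mul(Add(R, Rational(1, 12)), Pow(Add(R, Mul(Rational(1, 184), R)), -1)) = Mul(Add(Rational(1, 12), R), Pow(Mul(Rational(185, 184), R), -1)) = Mul(Add(Rational(1, 12), R), Mul(Rational(184, 185), Pow(R, -1))) = Mul(Rational(184, 185), Pow(R, -1), Add(Rational(1, 12), R)))
Mul(Mul(Function('N')(-71), Pow(-98943, -1)), Pow(Mul(Add(6188, 6535), -4), -1)) = Mul(Mul(Mul(Rational(46, 555), Pow(-71, -1), Add(1, Mul(12, -71))), Pow(-98943, -1)), Pow(Mul(Add(6188, 6535), -4), -1)) = Mul(Mul(Mul(Rational(46, 555), Rational(-1, 71), Add(1, -852)), Rational(-1, 98943)), Pow(Mul(12723, -4), -1)) = Mul(Mul(Mul(Rational(46, 555), Rational(-1, 71), -851), Rational(-1, 98943)), Pow(-50892, -1)) = Mul(Mul(Rational(1058, 1065), Rational(-1, 98943)), Rational(-1, 50892)) = Mul(Rational(-1058, 105374295), Rational(-1, 50892)) = Rational(529, 2681354310570)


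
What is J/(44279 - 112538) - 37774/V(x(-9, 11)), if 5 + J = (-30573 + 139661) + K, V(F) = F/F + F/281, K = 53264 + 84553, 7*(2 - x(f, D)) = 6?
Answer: -1690743616374/44937175 ≈ -37625.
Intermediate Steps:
x(f, D) = 8/7 (x(f, D) = 2 - ⅐*6 = 2 - 6/7 = 8/7)
K = 137817
V(F) = 1 + F/281 (V(F) = 1 + F*(1/281) = 1 + F/281)
J = 246900 (J = -5 + ((-30573 + 139661) + 137817) = -5 + (109088 + 137817) = -5 + 246905 = 246900)
J/(44279 - 112538) - 37774/V(x(-9, 11)) = 246900/(44279 - 112538) - 37774/(1 + (1/281)*(8/7)) = 246900/(-68259) - 37774/(1 + 8/1967) = 246900*(-1/68259) - 37774/1975/1967 = -82300/22753 - 37774*1967/1975 = -82300/22753 - 74301458/1975 = -1690743616374/44937175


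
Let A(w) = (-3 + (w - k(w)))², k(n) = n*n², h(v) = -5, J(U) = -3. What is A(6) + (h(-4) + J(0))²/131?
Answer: 5943403/131 ≈ 45370.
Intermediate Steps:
k(n) = n³
A(w) = (-3 + w - w³)² (A(w) = (-3 + (w - w³))² = (-3 + w - w³)²)
A(6) + (h(-4) + J(0))²/131 = (3 + 6³ - 1*6)² + (-5 - 3)²/131 = (3 + 216 - 6)² + (1/131)*(-8)² = 213² + (1/131)*64 = 45369 + 64/131 = 5943403/131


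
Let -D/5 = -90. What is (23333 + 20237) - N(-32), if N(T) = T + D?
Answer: 43152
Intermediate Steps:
D = 450 (D = -5*(-90) = 450)
N(T) = 450 + T (N(T) = T + 450 = 450 + T)
(23333 + 20237) - N(-32) = (23333 + 20237) - (450 - 32) = 43570 - 1*418 = 43570 - 418 = 43152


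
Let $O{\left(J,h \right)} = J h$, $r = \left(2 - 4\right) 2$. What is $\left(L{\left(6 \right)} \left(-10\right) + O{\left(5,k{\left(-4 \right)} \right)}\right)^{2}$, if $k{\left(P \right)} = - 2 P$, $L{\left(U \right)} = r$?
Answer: $6400$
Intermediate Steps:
$r = -4$ ($r = \left(-2\right) 2 = -4$)
$L{\left(U \right)} = -4$
$\left(L{\left(6 \right)} \left(-10\right) + O{\left(5,k{\left(-4 \right)} \right)}\right)^{2} = \left(\left(-4\right) \left(-10\right) + 5 \left(\left(-2\right) \left(-4\right)\right)\right)^{2} = \left(40 + 5 \cdot 8\right)^{2} = \left(40 + 40\right)^{2} = 80^{2} = 6400$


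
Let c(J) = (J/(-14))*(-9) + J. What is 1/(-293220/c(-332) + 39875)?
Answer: 1909/77147645 ≈ 2.4745e-5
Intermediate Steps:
c(J) = 23*J/14 (c(J) = (J*(-1/14))*(-9) + J = -J/14*(-9) + J = 9*J/14 + J = 23*J/14)
1/(-293220/c(-332) + 39875) = 1/(-293220/((23/14)*(-332)) + 39875) = 1/(-293220/(-3818/7) + 39875) = 1/(-293220*(-7/3818) + 39875) = 1/(1026270/1909 + 39875) = 1/(77147645/1909) = 1909/77147645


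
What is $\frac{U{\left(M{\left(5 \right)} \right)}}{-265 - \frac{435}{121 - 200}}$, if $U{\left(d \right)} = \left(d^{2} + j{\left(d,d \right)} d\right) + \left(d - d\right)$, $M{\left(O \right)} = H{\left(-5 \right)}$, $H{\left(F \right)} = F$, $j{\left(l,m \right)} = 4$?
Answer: $- \frac{79}{4100} \approx -0.019268$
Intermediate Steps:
$M{\left(O \right)} = -5$
$U{\left(d \right)} = d^{2} + 4 d$ ($U{\left(d \right)} = \left(d^{2} + 4 d\right) + \left(d - d\right) = \left(d^{2} + 4 d\right) + 0 = d^{2} + 4 d$)
$\frac{U{\left(M{\left(5 \right)} \right)}}{-265 - \frac{435}{121 - 200}} = \frac{\left(-5\right) \left(4 - 5\right)}{-265 - \frac{435}{121 - 200}} = \frac{\left(-5\right) \left(-1\right)}{-265 - \frac{435}{-79}} = \frac{5}{-265 - - \frac{435}{79}} = \frac{5}{-265 + \frac{435}{79}} = \frac{5}{- \frac{20500}{79}} = 5 \left(- \frac{79}{20500}\right) = - \frac{79}{4100}$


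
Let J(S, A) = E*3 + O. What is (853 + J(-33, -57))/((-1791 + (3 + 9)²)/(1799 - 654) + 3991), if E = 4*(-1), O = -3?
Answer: 479755/2284024 ≈ 0.21005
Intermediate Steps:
E = -4
J(S, A) = -15 (J(S, A) = -4*3 - 3 = -12 - 3 = -15)
(853 + J(-33, -57))/((-1791 + (3 + 9)²)/(1799 - 654) + 3991) = (853 - 15)/((-1791 + (3 + 9)²)/(1799 - 654) + 3991) = 838/((-1791 + 12²)/1145 + 3991) = 838/((-1791 + 144)*(1/1145) + 3991) = 838/(-1647*1/1145 + 3991) = 838/(-1647/1145 + 3991) = 838/(4568048/1145) = 838*(1145/4568048) = 479755/2284024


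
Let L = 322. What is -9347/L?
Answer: -9347/322 ≈ -29.028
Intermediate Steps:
-9347/L = -9347/322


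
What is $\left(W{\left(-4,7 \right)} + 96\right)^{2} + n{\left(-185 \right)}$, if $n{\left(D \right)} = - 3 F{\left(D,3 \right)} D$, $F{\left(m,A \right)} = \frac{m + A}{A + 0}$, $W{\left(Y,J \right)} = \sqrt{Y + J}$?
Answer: $-24451 + 192 \sqrt{3} \approx -24118.0$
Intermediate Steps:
$W{\left(Y,J \right)} = \sqrt{J + Y}$
$F{\left(m,A \right)} = \frac{A + m}{A}$
$n{\left(D \right)} = D \left(-3 - D\right)$ ($n{\left(D \right)} = - 3 \frac{3 + D}{3} D = - 3 \left(1 + \frac{D}{3}\right) D = \left(-3 - D\right) D = D \left(-3 - D\right)$)
$\left(W{\left(-4,7 \right)} + 96\right)^{2} + n{\left(-185 \right)} = \left(\sqrt{7 - 4} + 96\right)^{2} - - 185 \left(3 - 185\right) = \left(\sqrt{3} + 96\right)^{2} - \left(-185\right) \left(-182\right) = \left(96 + \sqrt{3}\right)^{2} - 33670 = -33670 + \left(96 + \sqrt{3}\right)^{2}$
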